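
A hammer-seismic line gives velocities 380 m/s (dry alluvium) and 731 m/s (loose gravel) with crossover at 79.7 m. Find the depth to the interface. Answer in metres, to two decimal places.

h = (x_cross/2)·√((V₂−V₁)/(V₂+V₁)).
(V₂−V₁)/(V₂+V₁) = (731−380)/(731+380) = 0.3159; √ = 0.5621.
h = (79.7/2)·0.5621 = 22.40 m.

22.40 m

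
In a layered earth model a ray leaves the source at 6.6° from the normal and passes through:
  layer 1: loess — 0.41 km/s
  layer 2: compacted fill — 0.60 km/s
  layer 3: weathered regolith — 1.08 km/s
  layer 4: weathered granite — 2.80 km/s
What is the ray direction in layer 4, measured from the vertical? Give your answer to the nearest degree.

Ray parameter p = sin 6.6° / 0.41 = 2.8033e-01 s/km.
sin θ_4 = p·V_4 = 2.8033e-01 × 2.80 = 0.7849.
θ_4 = 51.71° from the vertical.

52°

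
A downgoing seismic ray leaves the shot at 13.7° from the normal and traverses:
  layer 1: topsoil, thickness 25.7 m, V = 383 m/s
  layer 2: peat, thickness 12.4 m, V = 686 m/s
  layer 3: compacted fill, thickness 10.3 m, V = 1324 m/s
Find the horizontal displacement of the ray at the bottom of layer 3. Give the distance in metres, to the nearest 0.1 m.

Apply Snell's law at each interface; in layer i the horizontal offset is hᵢ·tan θᵢ.
Layer 1: θ = 13.70°; offset = 25.7·tan 13.70° = 6.265 m.
Layer 2: sin θ = 686·sin 13.7°/383 = 0.4242, θ = 25.10°; offset = 12.4·tan 25.10° = 5.809 m.
Layer 3: sin θ = 1324·sin 13.7°/383 = 0.8187, θ = 54.96°; offset = 10.3·tan 54.96° = 14.687 m.
Summing the layer offsets gives 26.761 m.

26.8 m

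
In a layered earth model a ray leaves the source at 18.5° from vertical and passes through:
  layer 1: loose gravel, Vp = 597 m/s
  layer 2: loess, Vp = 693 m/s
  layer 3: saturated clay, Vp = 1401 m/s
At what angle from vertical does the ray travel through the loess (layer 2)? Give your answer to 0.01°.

21.61°

Ray parameter p = sin 18.5° / 597 = 5.3150e-04 s/m.
sin θ_2 = p·V_2 = 5.3150e-04 × 693 = 0.3683.
θ_2 = 21.61° from the vertical.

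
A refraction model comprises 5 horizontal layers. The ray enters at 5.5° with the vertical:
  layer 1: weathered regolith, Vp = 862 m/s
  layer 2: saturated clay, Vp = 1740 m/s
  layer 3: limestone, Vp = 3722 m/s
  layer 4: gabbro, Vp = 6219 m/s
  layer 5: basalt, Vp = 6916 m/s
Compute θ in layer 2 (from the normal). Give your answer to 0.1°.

11.2°

Ray parameter p = sin 5.5° / 862 = 1.1119e-04 s/m.
sin θ_2 = p·V_2 = 1.1119e-04 × 1740 = 0.1935.
θ_2 = arcsin 0.1935 = 11.16°.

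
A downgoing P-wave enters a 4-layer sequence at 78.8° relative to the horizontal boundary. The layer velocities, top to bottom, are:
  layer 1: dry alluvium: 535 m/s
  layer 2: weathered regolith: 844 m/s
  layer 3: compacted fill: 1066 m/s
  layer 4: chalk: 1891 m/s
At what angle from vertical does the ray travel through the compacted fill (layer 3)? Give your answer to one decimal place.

22.8°

From the normal: θ₁ = 90° − 78.8° = 11.2°.
Ray parameter p = sin 11.2° / 535 = 3.6305e-04 s/m.
sin θ_3 = p·V_3 = 3.6305e-04 × 1066 = 0.3870.
θ_3 = arcsin 0.3870 = 22.77°.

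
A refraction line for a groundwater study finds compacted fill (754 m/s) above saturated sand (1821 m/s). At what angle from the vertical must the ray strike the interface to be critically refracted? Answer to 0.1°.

At critical incidence the refracted ray runs along the interface (θ₂ = 90°), so sin θ_c = V₁/V₂.
θ_c = arcsin(754/1821) = arcsin 0.4141 = 24.46°.

24.5°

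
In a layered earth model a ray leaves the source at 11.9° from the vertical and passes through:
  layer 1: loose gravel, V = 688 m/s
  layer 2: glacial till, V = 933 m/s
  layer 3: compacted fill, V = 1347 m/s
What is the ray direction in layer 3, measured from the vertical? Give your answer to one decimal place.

Snell's law across each interface conserves sin θ / V, so sin θ_3 = V_3·sin θ₁/V₁.
sin θ_3 = 1347 × sin 11.9° / 688 = 0.4037.
θ_3 = 23.81° from the vertical.

23.8°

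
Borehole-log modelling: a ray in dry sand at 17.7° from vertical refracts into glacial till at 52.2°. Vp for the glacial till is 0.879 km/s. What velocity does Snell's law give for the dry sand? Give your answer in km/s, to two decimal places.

Snell's law: sin 17.7°/V₁ = sin 52.2°/V₂.
V₁ = V₂·sin 17.7°/sin 52.2° = 0.879 × 0.3848 = 0.34 km/s.

0.34 km/s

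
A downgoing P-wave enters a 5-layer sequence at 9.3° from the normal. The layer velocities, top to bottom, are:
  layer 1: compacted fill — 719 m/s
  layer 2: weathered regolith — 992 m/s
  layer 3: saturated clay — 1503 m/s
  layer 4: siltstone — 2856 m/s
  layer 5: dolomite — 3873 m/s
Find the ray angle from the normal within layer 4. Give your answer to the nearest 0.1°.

Snell's law across each interface conserves sin θ / V, so sin θ_4 = V_4·sin θ₁/V₁.
sin θ_4 = 2856 × sin 9.3° / 719 = 0.6419.
θ_4 = 39.94° from the vertical.

39.9°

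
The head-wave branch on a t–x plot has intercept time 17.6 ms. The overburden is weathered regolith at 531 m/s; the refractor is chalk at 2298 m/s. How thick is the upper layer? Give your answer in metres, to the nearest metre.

5 m

θ_c = arcsin(531/2298) = 13.36°; cos θ_c = 0.9729.
tᵢ = 2h cos θ_c/V₁ ⇒ h = tᵢ·V₁/(2 cos θ_c) = 0.0176·531/(2·0.9729) = 4.80 m.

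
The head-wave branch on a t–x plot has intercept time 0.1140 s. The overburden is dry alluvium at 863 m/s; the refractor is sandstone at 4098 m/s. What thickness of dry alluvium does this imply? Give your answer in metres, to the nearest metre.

θ_c = arcsin(863/4098) = 12.16°; cos θ_c = 0.9776.
tᵢ = 2h cos θ_c/V₁ ⇒ h = tᵢ·V₁/(2 cos θ_c) = 0.114·863/(2·0.9776) = 50.32 m.

50 m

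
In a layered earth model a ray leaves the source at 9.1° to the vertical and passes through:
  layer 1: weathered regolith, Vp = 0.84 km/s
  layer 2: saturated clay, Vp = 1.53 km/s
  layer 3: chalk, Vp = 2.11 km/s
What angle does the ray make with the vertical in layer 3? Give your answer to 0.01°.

Snell's law across each interface conserves sin θ / V, so sin θ_3 = V_3·sin θ₁/V₁.
sin θ_3 = 2.11 × sin 9.1° / 0.84 = 0.3973.
θ_3 = arcsin 0.3973 = 23.41°.

23.41°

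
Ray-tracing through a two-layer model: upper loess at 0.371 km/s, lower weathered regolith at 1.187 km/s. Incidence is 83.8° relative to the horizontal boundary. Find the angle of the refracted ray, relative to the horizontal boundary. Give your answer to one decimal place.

Angle from the normal: 90° − 83.8° = 6.2°.
sin θ₁/V₁ = sin θ₂/V₂ ⇒ sin θ₂ = 1.187·sin 6.2°/0.371 = 1.187·0.1080/0.371 = 0.3455.
θ₂ = arcsin 0.3455 = 20.21° from the normal.
From the interface: 90° − 20.21° = 69.79°.

69.8°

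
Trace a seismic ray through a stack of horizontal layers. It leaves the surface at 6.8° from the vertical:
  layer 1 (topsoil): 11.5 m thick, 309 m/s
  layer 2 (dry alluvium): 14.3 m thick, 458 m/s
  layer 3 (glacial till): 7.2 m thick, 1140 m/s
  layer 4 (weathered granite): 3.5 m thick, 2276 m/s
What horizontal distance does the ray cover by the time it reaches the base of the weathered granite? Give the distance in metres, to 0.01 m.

Apply Snell's law at each interface; in layer i the horizontal offset is hᵢ·tan θᵢ.
Layer 1: θ = 6.80°; offset = 11.5·tan 6.80° = 1.3713 m.
Layer 2: sin θ = 458·sin 6.8°/309 = 0.1755, θ = 10.11°; offset = 14.3·tan 10.11° = 2.5492 m.
Layer 3: sin θ = 1140·sin 6.8°/309 = 0.4368, θ = 25.90°; offset = 7.2·tan 25.90° = 3.4964 m.
Layer 4: sin θ = 2276·sin 6.8°/309 = 0.8721, θ = 60.71°; offset = 3.5·tan 60.71° = 6.2387 m.
Σ offsets = 13.6556 m.

13.66 m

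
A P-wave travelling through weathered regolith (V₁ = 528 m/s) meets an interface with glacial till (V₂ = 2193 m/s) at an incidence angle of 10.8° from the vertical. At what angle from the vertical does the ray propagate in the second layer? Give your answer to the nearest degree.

sin θ₁/V₁ = sin θ₂/V₂ ⇒ sin θ₂ = 2193·sin 10.8°/528 = 2193·0.1874/528 = 0.7783.
θ₂ = sin⁻¹(0.7783) = 51.10° (from vertical).

51°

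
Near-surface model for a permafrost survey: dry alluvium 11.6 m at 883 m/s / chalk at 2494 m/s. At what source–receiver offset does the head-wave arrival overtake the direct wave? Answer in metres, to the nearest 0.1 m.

33.6 m

θ_c = arcsin(883/2494) = 20.74°, so cos θ_c = 0.9352 and tᵢ = 2h cos θ_c/V₁ = 0.0246 s.
At crossover x/V₁ = x/V₂ + tᵢ ⇒ x = tᵢ/(1/V₁ − 1/V₂) = 0.02457/(1.1325e-03 − 4.0096e-04) = 33.59 m.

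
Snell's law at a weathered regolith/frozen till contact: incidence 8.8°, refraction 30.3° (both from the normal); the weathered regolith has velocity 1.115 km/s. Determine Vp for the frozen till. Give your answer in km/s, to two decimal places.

3.68 km/s

Snell's law: sin 8.8°/V₁ = sin 30.3°/V₂.
V₂ = V₁·sin 30.3°/sin 8.8° = 1.115 × 3.2979 = 3.68 km/s.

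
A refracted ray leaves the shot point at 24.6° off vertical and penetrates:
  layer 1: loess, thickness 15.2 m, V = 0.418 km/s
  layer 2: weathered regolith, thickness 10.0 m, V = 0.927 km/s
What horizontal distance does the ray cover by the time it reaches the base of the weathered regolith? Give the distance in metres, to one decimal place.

Apply Snell's law at each interface; in layer i the horizontal offset is hᵢ·tan θᵢ.
Layer 1: θ = 24.60°; offset = 15.2·tan 24.60° = 6.959 m.
Layer 2: sin θ = 0.927·sin 24.6°/0.418 = 0.9232, θ = 67.40°; offset = 10.0·tan 67.40° = 24.019 m.
Total horizontal offset = 30.979 m.

31.0 m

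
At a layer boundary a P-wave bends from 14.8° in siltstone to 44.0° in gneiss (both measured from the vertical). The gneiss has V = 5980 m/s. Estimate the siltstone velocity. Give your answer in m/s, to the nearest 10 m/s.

sin 14.8° = 0.2554; sin 44.0° = 0.6947.
V₁ = V₂·(sin θ₁/sin θ₂) = 5980·(0.2554/0.6947) = 2199.02 m/s.

2200 m/s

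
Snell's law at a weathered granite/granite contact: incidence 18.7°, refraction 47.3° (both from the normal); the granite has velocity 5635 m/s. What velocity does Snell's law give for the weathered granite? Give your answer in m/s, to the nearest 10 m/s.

Snell's law: sin 18.7°/V₁ = sin 47.3°/V₂.
V₁ = V₂·sin 18.7°/sin 47.3° = 5635 × 0.4363 = 2458.32 m/s.

2460 m/s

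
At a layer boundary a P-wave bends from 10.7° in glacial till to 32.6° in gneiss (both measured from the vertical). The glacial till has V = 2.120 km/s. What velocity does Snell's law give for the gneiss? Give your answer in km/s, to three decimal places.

6.152 km/s

sin 10.7° = 0.1857; sin 32.6° = 0.5388.
V₂ = V₁·(sin θ₂/sin θ₁) = 2.120·(0.5388/0.1857) = 6.152 km/s.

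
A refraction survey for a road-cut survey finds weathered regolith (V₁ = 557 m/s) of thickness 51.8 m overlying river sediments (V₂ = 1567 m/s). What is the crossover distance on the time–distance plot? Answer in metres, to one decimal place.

x_cross = 2h·√((V₂+V₁)/(V₂−V₁)).
(V₂+V₁)/(V₂−V₁) = (1567+557)/(1567−557) = 2.1030; √ = 1.4502.
x_cross = 2·51.8·1.4502 = 150.24 m.

150.2 m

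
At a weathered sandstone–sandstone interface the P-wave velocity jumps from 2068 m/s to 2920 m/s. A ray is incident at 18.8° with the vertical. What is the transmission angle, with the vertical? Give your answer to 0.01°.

27.07°

sin θ₁/V₁ = sin θ₂/V₂ ⇒ sin θ₂ = 2920·sin 18.8°/2068 = 2920·0.3223/2068 = 0.4550.
θ₂ = sin⁻¹(0.4550) = 27.07° (from vertical).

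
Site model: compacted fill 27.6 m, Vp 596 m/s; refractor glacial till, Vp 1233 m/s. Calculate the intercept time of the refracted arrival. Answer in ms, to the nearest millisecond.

81 ms

tᵢ = 2h·√(V₂²−V₁²)/(V₁V₂).
√(V₂²−V₁²) = √(1233²−596²) = 1079.4 m/s.
tᵢ = 2·27.6·1079.4/(596·1233) = 0.08108 s.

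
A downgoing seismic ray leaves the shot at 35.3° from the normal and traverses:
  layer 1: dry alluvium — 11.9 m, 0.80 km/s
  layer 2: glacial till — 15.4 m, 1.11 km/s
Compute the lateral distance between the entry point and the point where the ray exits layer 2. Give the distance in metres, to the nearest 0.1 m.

Apply Snell's law at each interface; in layer i the horizontal offset is hᵢ·tan θᵢ.
Layer 1: θ = 35.30°; offset = 11.9·tan 35.30° = 8.426 m.
Layer 2: sin θ = 1.11·sin 35.3°/0.80 = 0.8018, θ = 53.30°; offset = 15.4·tan 53.30° = 20.661 m.
Σ offsets = 29.086 m.

29.1 m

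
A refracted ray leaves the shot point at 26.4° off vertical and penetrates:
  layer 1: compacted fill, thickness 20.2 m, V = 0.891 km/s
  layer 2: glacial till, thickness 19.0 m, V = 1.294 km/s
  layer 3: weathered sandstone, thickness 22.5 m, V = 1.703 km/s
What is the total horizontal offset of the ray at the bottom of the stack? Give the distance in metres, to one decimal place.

62.4 m

Ray parameter p = sin 26.4° / 0.891 km/s = 4.9903e-01 s/km.
Layer 1: θ = 26.40°; offset = 20.2·tan 26.40° = 10.027 m.
Layer 2: sin θ = p·1.294 = 0.6457 → θ = 40.22°; offset = 19.0·tan 40.22° = 16.068 m.
Layer 3: sin θ = p·1.703 = 0.8498 → θ = 58.20°; offset = 22.5·tan 58.20° = 36.282 m.
Σ offsets = 62.378 m.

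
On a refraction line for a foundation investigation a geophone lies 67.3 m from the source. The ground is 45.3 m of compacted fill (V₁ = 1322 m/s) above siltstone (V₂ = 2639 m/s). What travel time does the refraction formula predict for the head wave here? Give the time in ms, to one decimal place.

t = x/V₂ + 2h·√(V₂²−V₁²)/(V₁V₂).
√(V₂²−V₁²) = √(2639²−1322²) = 2284.0 m/s; delay term = 2·45.3·2284.0/(1322·2639) = 0.05931 s.
t = 67.3/2639 + 0.05931 = 0.08482 s.

84.8 ms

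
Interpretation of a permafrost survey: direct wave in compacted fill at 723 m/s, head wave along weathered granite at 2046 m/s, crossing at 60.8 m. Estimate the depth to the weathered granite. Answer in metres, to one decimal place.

x_cross = 2h·√((V₂+V₁)/(V₂−V₁)) → h = x_cross / (2·√((V₂+V₁)/(V₂−V₁))).
√((V₂+V₁)/(V₂−V₁)) = √((2046+723)/(2046−723)) = 1.4467.
h = 60.8 / (2·1.4467) = 21.01 m.

21.0 m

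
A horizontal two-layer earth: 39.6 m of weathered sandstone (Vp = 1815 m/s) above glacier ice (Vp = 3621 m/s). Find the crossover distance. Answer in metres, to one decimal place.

x_cross = 2h·√((V₂+V₁)/(V₂−V₁)).
(V₂+V₁)/(V₂−V₁) = (3621+1815)/(3621−1815) = 3.0100; √ = 1.7349.
x_cross = 2·39.6·1.7349 = 137.41 m.

137.4 m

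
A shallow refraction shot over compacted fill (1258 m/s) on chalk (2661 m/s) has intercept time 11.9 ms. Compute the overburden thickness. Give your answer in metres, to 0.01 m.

8.49 m

h = tᵢ·V₁·V₂ / (2·√(V₂²−V₁²)).
√(V₂²−V₁²) = √(2661² − 1258²) = 2344.9 m/s.
h = 0.0119 s × 1258 × 2661 / (2 × 2344.9) = 8.49 m.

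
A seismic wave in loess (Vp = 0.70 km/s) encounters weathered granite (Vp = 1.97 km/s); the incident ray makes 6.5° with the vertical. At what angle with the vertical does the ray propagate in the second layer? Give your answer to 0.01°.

18.58°

Snell's law: sin θ₂ = (V₂/V₁)·sin θ₁ = (1.97/0.70)·sin 6.5° = 0.3186.
θ₂ = arcsin 0.3186 = 18.58° from the normal.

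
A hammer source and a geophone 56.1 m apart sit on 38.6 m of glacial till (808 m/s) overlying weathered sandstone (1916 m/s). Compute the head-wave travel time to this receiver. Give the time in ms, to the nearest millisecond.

116 ms

t = x/V₂ + 2h·√(V₂²−V₁²)/(V₁V₂).
√(V₂²−V₁²) = √(1916²−808²) = 1737.3 m/s; delay term = 2·38.6·1737.3/(808·1916) = 0.08663 s.
t = 56.1/1916 + 0.08663 = 0.11591 s.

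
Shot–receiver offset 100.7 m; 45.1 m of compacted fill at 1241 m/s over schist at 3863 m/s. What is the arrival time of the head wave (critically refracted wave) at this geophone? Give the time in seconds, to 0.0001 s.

0.0949 s

t = x/V₂ + 2h·√(V₂²−V₁²)/(V₁V₂).
√(V₂²−V₁²) = √(3863²−1241²) = 3658.2 m/s; delay term = 2·45.1·3658.2/(1241·3863) = 0.06883 s.
t = 100.7/3863 + 0.06883 = 0.09490 s.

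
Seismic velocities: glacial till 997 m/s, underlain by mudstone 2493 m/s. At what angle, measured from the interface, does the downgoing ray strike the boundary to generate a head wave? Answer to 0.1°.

66.4°

At critical incidence the refracted ray runs along the interface (θ₂ = 90°), so sin θ_c = V₁/V₂.
θ_c = arcsin(997/2493) = arcsin 0.3999 = 23.57°.
Measured from the interface: 90° − 23.57° = 66.43°.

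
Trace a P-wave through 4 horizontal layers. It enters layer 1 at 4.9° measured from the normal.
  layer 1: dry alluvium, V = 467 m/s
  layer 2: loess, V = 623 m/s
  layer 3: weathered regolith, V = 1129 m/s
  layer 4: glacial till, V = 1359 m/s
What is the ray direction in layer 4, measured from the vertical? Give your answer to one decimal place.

Snell's law across each interface conserves sin θ / V, so sin θ_4 = V_4·sin θ₁/V₁.
sin θ_4 = 1359 × sin 4.9° / 467 = 0.2486.
θ_4 = 14.39° from the vertical.

14.4°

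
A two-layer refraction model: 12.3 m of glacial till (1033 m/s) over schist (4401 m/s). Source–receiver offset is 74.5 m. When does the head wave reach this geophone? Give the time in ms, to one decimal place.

θ_c = arcsin(V₁/V₂) = arcsin(1033/4401) = 13.58°, cos θ_c = 0.9721.
Intercept time tᵢ = 2h cos θ_c / V₁ = 2·12.3·0.9721/1033 = 0.02315 s.
t = x/V₂ + tᵢ = 74.5/4401 + 0.02315 = 0.04008 s.

40.1 ms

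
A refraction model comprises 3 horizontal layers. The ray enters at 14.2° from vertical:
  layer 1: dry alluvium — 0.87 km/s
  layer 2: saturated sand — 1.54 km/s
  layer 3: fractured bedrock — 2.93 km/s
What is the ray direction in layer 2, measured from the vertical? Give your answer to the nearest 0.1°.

25.7°

Ray parameter p = sin 14.2° / 0.87 = 2.8196e-01 s/km.
sin θ_2 = p·V_2 = 2.8196e-01 × 1.54 = 0.4342.
θ_2 = arcsin 0.4342 = 25.74°.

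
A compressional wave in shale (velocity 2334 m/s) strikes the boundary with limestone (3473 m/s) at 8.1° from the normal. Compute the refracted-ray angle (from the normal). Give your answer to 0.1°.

sin θ₁/V₁ = sin θ₂/V₂ ⇒ sin θ₂ = 3473·sin 8.1°/2334 = 3473·0.1409/2334 = 0.2097.
θ₂ = arcsin 0.2097 = 12.10° from the normal.

12.1°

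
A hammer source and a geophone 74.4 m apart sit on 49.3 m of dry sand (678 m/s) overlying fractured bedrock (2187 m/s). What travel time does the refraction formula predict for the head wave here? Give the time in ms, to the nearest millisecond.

θ_c = arcsin(V₁/V₂) = arcsin(678/2187) = 18.06°, cos θ_c = 0.9507.
Intercept time tᵢ = 2h cos θ_c / V₁ = 2·49.3·0.9507/678 = 0.13826 s.
t = x/V₂ + tᵢ = 74.4/2187 + 0.13826 = 0.17228 s.

172 ms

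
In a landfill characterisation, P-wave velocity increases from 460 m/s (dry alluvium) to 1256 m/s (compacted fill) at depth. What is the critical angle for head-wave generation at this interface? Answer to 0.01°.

21.48°

At critical incidence the refracted ray runs along the interface (θ₂ = 90°), so sin θ_c = V₁/V₂.
θ_c = arcsin(460/1256) = arcsin 0.3662 = 21.48°.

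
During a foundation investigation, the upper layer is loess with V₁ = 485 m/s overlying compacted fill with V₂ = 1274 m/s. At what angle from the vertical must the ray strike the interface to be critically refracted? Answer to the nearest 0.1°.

22.4°

Critical incidence: sin θ_c = V₁/V₂ = 485/1274 = 0.3807.
θ_c = arcsin 0.3807 = 22.38°.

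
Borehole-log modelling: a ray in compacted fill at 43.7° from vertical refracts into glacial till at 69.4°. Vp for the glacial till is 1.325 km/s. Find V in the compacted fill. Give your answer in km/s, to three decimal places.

0.978 km/s

Snell's law: sin 43.7°/V₁ = sin 69.4°/V₂.
V₁ = V₂·sin 43.7°/sin 69.4° = 1.325 × 0.7381 = 0.978 km/s.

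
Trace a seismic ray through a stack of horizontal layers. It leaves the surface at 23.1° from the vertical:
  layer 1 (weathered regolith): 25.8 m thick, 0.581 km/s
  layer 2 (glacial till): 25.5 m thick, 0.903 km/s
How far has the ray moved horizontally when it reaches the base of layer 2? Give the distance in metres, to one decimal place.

30.6 m

Ray parameter p = sin 23.1° / 0.581 km/s = 6.7528e-01 s/km.
Layer 1: θ = 23.10°; offset = 25.8·tan 23.10° = 11.005 m.
Layer 2: sin θ = p·0.903 = 0.6098 → θ = 37.57°; offset = 25.5·tan 37.57° = 19.619 m.
Summing the layer offsets gives 30.623 m.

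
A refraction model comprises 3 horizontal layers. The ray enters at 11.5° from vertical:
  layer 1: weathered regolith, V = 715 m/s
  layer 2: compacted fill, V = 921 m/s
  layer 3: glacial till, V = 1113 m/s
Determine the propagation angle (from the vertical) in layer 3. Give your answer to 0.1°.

Ray parameter p = sin 11.5° / 715 = 2.7884e-04 s/m.
sin θ_3 = p·V_3 = 2.7884e-04 × 1113 = 0.3103.
θ_3 = 18.08° from the vertical.

18.1°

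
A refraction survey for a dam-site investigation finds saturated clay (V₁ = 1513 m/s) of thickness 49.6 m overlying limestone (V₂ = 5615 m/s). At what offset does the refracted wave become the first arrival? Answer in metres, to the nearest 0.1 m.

130.8 m

x_cross = 2h·√((V₂+V₁)/(V₂−V₁)).
(V₂+V₁)/(V₂−V₁) = (5615+1513)/(5615−1513) = 1.7377; √ = 1.3182.
x_cross = 2·49.6·1.3182 = 130.77 m.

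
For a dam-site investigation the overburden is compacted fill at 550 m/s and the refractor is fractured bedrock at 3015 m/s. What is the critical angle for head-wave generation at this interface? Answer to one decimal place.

At critical incidence the refracted ray runs along the interface (θ₂ = 90°), so sin θ_c = V₁/V₂.
θ_c = arcsin(550/3015) = arcsin 0.1824 = 10.51°.

10.5°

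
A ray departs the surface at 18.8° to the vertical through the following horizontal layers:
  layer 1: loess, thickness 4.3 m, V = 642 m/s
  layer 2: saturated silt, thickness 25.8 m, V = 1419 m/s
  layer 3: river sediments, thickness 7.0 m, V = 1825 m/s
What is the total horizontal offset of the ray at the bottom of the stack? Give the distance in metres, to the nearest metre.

44 m

Apply Snell's law at each interface; in layer i the horizontal offset is hᵢ·tan θᵢ.
Layer 1: θ = 18.80°; offset = 4.3·tan 18.80° = 1.464 m.
Layer 2: sin θ = 1419·sin 18.8°/642 = 0.7123, θ = 45.42°; offset = 25.8·tan 45.42° = 26.183 m.
Layer 3: sin θ = 1825·sin 18.8°/642 = 0.9161, θ = 66.36°; offset = 7.0·tan 66.36° = 15.994 m.
Summing the layer offsets gives 43.640 m.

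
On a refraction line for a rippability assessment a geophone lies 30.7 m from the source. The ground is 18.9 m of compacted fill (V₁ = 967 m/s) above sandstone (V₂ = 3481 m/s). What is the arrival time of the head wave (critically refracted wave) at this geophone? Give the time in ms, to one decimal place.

θ_c = arcsin(V₁/V₂) = arcsin(967/3481) = 16.13°, cos θ_c = 0.9606.
Intercept time tᵢ = 2h cos θ_c / V₁ = 2·18.9·0.9606/967 = 0.03755 s.
t = x/V₂ + tᵢ = 30.7/3481 + 0.03755 = 0.04637 s.

46.4 ms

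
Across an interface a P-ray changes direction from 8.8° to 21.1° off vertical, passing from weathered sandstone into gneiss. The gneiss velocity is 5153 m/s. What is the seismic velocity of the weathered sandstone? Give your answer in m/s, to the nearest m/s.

Snell's law: sin 8.8°/V₁ = sin 21.1°/V₂.
V₁ = V₂·sin 8.8°/sin 21.1° = 5153 × 0.4250 = 2189.84 m/s.

2190 m/s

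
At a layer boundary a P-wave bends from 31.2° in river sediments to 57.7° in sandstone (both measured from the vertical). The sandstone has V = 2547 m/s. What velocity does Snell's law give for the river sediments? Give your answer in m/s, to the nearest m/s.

sin 31.2° = 0.5180; sin 57.7° = 0.8453.
V₁ = V₂·(sin θ₁/sin θ₂) = 2547·(0.5180/0.8453) = 1560.95 m/s.

1561 m/s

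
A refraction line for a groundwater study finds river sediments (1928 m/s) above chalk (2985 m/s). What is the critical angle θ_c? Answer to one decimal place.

At critical incidence the refracted ray runs along the interface (θ₂ = 90°), so sin θ_c = V₁/V₂.
θ_c = arcsin(1928/2985) = arcsin 0.6459 = 40.23°.

40.2°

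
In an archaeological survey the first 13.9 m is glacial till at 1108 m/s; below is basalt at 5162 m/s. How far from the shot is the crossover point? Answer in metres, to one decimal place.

θ_c = arcsin(1108/5162) = 12.39°, so cos θ_c = 0.9767 and tᵢ = 2h cos θ_c/V₁ = 0.0245 s.
At crossover x/V₁ = x/V₂ + tᵢ ⇒ x = tᵢ/(1/V₁ − 1/V₂) = 0.02451/(9.0253e-04 − 1.9372e-04) = 34.57 m.

34.6 m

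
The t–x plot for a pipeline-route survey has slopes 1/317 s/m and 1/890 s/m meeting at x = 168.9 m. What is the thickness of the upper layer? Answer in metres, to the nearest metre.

x_cross = 2h·√((V₂+V₁)/(V₂−V₁)) → h = x_cross / (2·√((V₂+V₁)/(V₂−V₁))).
√((V₂+V₁)/(V₂−V₁)) = √((890+317)/(890−317)) = 1.4514.
h = 168.9 / (2·1.4514) = 58.19 m.

58 m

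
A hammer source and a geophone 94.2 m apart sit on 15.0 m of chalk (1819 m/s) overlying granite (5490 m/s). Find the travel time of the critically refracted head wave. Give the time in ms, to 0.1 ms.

θ_c = arcsin(V₁/V₂) = arcsin(1819/5490) = 19.35°, cos θ_c = 0.9435.
Intercept time tᵢ = 2h cos θ_c / V₁ = 2·15.0·0.9435/1819 = 0.01556 s.
t = x/V₂ + tᵢ = 94.2/5490 + 0.01556 = 0.03272 s.

32.7 ms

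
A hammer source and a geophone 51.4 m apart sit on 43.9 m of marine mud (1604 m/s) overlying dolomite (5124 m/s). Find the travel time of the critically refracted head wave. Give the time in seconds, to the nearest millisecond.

θ_c = arcsin(V₁/V₂) = arcsin(1604/5124) = 18.24°, cos θ_c = 0.9497.
Intercept time tᵢ = 2h cos θ_c / V₁ = 2·43.9·0.9497/1604 = 0.05199 s.
t = x/V₂ + tᵢ = 51.4/5124 + 0.05199 = 0.06202 s.

0.062 s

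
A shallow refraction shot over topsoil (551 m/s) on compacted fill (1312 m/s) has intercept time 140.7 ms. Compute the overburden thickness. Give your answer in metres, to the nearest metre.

43 m

θ_c = arcsin(551/1312) = 24.83°; cos θ_c = 0.9075.
tᵢ = 2h cos θ_c/V₁ ⇒ h = tᵢ·V₁/(2 cos θ_c) = 0.1407·551/(2·0.9075) = 42.71 m.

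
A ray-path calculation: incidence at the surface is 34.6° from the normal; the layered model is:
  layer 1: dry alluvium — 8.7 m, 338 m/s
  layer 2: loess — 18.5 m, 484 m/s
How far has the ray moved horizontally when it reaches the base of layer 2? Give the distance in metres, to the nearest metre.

Apply Snell's law at each interface; in layer i the horizontal offset is hᵢ·tan θᵢ.
Layer 1: θ = 34.60°; offset = 8.7·tan 34.60° = 6.002 m.
Layer 2: sin θ = 484·sin 34.6°/338 = 0.8131, θ = 54.40°; offset = 18.5·tan 54.40° = 25.843 m.
Summing the layer offsets gives 31.845 m.

32 m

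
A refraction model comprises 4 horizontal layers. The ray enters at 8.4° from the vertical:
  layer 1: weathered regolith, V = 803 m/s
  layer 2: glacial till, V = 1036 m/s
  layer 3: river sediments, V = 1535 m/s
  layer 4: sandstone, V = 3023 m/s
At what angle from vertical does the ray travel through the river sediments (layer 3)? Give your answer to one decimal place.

16.2°

Snell's law across each interface conserves sin θ / V, so sin θ_3 = V_3·sin θ₁/V₁.
sin θ_3 = 1535 × sin 8.4° / 803 = 0.2792.
θ_3 = 16.22° from the vertical.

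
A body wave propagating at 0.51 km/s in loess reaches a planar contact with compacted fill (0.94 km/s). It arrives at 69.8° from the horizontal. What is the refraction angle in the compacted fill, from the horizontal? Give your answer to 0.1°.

50.5°

Convert to the normal: θ₁ = 90° − 69.8° = 20.2°.
sin θ₁/V₁ = sin θ₂/V₂ ⇒ sin θ₂ = 0.94·sin 20.2°/0.51 = 0.94·0.3453/0.51 = 0.6364.
θ₂ = arcsin 0.6364 = 39.53° from the normal.
From the interface: 90° − 39.53° = 50.47°.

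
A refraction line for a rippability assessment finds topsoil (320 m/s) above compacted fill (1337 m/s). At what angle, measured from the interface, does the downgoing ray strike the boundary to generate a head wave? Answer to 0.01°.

76.15°

At critical incidence the refracted ray runs along the interface (θ₂ = 90°), so sin θ_c = V₁/V₂.
θ_c = arcsin(320/1337) = arcsin 0.2393 = 13.85°.
Measured from the interface: 90° − 13.85° = 76.15°.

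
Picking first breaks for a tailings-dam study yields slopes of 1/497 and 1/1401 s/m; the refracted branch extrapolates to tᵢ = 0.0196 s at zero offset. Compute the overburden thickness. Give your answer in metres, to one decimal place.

5.2 m

h = tᵢ·V₁·V₂ / (2·√(V₂²−V₁²)).
√(V₂²−V₁²) = √(1401² − 497²) = 1309.9 m/s.
h = 0.0196 s × 497 × 1401 / (2 × 1309.9) = 5.21 m.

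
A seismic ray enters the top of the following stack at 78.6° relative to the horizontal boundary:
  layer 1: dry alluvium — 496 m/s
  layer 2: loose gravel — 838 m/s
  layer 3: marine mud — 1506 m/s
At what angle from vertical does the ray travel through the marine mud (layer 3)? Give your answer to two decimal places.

From the normal: θ₁ = 90° − 78.6° = 11.4°.
Snell's law across each interface conserves sin θ / V, so sin θ_3 = V_3·sin θ₁/V₁.
sin θ_3 = 1506 × sin 11.4° / 496 = 0.6001.
θ_3 = 36.88° from the vertical.

36.88°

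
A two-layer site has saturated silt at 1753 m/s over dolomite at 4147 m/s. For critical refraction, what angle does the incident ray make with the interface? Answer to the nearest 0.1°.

65.0°

Critical incidence: sin θ_c = V₁/V₂ = 1753/4147 = 0.4227.
θ_c = arcsin 0.4227 = 25.01°.
Measured from the interface: 90° − 25.01° = 64.99°.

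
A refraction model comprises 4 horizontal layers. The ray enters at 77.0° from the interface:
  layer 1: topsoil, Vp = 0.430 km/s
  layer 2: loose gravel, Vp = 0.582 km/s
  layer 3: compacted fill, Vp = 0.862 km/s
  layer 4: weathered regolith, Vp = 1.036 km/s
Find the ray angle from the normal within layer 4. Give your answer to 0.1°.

From the normal: θ₁ = 90° − 77.0° = 13.0°.
Ray parameter p = sin 13.0° / 0.430 = 5.2314e-01 s/km.
sin θ_4 = p·V_4 = 5.2314e-01 × 1.036 = 0.5420.
θ_4 = arcsin 0.5420 = 32.82°.

32.8°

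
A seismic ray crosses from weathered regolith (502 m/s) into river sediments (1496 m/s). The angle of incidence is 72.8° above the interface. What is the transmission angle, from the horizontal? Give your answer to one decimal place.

28.2°

Angle from the normal: 90° − 72.8° = 17.2°.
Snell's law: sin θ₂ = (V₂/V₁)·sin θ₁ = (1496/502)·sin 17.2° = 0.8812.
θ₂ = arcsin 0.8812 = 61.79° from the normal.
From the interface: 90° − 61.79° = 28.21°.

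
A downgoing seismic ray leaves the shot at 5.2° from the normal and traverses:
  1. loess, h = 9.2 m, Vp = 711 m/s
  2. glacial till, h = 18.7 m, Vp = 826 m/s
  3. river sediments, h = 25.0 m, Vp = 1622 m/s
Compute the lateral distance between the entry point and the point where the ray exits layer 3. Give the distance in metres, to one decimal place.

8.1 m

Apply Snell's law at each interface; in layer i the horizontal offset is hᵢ·tan θᵢ.
Layer 1: θ = 5.20°; offset = 9.2·tan 5.20° = 0.837 m.
Layer 2: sin θ = 826·sin 5.2°/711 = 0.1053, θ = 6.04°; offset = 18.7·tan 6.04° = 1.980 m.
Layer 3: sin θ = 1622·sin 5.2°/711 = 0.2068, θ = 11.93°; offset = 25.0·tan 11.93° = 5.283 m.
Total horizontal offset = 8.100 m.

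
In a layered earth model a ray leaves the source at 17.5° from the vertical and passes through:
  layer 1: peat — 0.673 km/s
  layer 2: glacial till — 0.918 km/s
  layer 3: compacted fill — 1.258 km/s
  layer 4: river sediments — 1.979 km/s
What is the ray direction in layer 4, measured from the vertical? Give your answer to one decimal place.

Ray parameter p = sin 17.5° / 0.673 = 4.4681e-01 s/km.
sin θ_4 = p·V_4 = 4.4681e-01 × 1.979 = 0.8842.
θ_4 = 62.16° from the vertical.

62.2°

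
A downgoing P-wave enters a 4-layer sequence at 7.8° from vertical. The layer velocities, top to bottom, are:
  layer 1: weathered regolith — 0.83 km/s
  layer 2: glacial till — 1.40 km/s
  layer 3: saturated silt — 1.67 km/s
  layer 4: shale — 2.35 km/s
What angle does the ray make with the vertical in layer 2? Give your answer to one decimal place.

Snell's law across each interface conserves sin θ / V, so sin θ_2 = V_2·sin θ₁/V₁.
sin θ_2 = 1.40 × sin 7.8° / 0.83 = 0.2289.
θ_2 = 13.23° from the vertical.

13.2°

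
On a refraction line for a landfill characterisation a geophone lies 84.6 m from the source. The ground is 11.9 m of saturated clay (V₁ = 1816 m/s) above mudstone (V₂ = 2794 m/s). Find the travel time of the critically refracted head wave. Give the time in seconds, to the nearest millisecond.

0.040 s

θ_c = arcsin(V₁/V₂) = arcsin(1816/2794) = 40.54°, cos θ_c = 0.7600.
Intercept time tᵢ = 2h cos θ_c / V₁ = 2·11.9·0.7600/1816 = 0.00996 s.
t = x/V₂ + tᵢ = 84.6/2794 + 0.00996 = 0.04024 s.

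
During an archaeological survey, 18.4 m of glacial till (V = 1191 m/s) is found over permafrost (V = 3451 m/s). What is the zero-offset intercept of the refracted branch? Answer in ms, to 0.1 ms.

θ_c = arcsin(V₁/V₂) = arcsin(1191/3451) = 20.19°; cos θ_c = 0.9386.
tᵢ = 2h·cos θ_c / V₁ = 2·18.4·0.9386 / 1191 = 0.02900 s.

29.0 ms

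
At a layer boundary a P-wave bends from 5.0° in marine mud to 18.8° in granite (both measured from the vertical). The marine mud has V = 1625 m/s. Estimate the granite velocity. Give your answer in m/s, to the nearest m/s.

6009 m/s

sin 5.0° = 0.0872; sin 18.8° = 0.3223.
V₂ = V₁·(sin θ₂/sin θ₁) = 1625·(0.3223/0.0872) = 6008.57 m/s.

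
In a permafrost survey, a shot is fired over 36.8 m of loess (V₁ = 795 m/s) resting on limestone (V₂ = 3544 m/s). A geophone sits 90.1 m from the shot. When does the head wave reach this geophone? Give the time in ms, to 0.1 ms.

t = x/V₂ + 2h·√(V₂²−V₁²)/(V₁V₂).
√(V₂²−V₁²) = √(3544²−795²) = 3453.7 m/s; delay term = 2·36.8·3453.7/(795·3544) = 0.09022 s.
t = 90.1/3544 + 0.09022 = 0.11564 s.

115.6 ms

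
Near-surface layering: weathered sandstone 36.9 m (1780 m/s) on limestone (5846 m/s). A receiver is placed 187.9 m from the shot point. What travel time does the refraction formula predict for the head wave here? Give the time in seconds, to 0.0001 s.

t = x/V₂ + 2h·√(V₂²−V₁²)/(V₁V₂).
√(V₂²−V₁²) = √(5846²−1780²) = 5568.4 m/s; delay term = 2·36.9·5568.4/(1780·5846) = 0.03949 s.
t = 187.9/5846 + 0.03949 = 0.07163 s.

0.0716 s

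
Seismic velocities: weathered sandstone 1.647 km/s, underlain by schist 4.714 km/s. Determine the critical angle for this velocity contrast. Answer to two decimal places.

20.45°

Critical incidence: sin θ_c = V₁/V₂ = 1.647/4.714 = 0.3494.
θ_c = arcsin 0.3494 = 20.45°.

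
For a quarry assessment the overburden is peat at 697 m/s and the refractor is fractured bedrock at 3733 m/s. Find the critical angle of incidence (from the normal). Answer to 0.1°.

10.8°

At critical incidence the refracted ray runs along the interface (θ₂ = 90°), so sin θ_c = V₁/V₂.
θ_c = arcsin(697/3733) = arcsin 0.1867 = 10.76°.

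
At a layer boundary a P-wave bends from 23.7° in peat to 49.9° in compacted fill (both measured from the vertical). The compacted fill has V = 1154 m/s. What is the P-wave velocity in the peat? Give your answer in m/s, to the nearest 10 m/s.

Snell's law: sin 23.7°/V₁ = sin 49.9°/V₂.
V₁ = V₂·sin 23.7°/sin 49.9° = 1154 × 0.5255 = 606.40 m/s.

610 m/s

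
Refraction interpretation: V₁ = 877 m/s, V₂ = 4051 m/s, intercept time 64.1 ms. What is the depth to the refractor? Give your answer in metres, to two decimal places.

θ_c = arcsin(877/4051) = 12.50°; cos θ_c = 0.9763.
tᵢ = 2h cos θ_c/V₁ ⇒ h = tᵢ·V₁/(2 cos θ_c) = 0.0641·877/(2·0.9763) = 28.79 m.

28.79 m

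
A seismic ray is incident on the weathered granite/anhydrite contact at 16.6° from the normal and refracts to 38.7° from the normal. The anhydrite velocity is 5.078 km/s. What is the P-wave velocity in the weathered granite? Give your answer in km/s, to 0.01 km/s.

sin 16.6° = 0.2857; sin 38.7° = 0.6252.
V₁ = V₂·(sin θ₁/sin θ₂) = 5.078·(0.2857/0.6252) = 2.32 km/s.

2.32 km/s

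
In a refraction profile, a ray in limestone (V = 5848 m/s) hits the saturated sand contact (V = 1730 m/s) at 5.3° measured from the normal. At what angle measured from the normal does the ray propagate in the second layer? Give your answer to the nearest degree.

2°

Snell's law: sin θ₂ = (V₂/V₁)·sin θ₁ = (1730/5848)·sin 5.3° = 0.0273.
θ₂ = sin⁻¹(0.0273) = 1.57° (from vertical).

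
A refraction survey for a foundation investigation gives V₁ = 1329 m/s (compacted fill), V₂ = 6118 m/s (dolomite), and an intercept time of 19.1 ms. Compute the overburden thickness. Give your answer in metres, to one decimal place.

13.0 m

h = tᵢ·V₁·V₂ / (2·√(V₂²−V₁²)).
√(V₂²−V₁²) = √(6118² − 1329²) = 5971.9 m/s.
h = 0.0191 s × 1329 × 6118 / (2 × 5971.9) = 13.00 m.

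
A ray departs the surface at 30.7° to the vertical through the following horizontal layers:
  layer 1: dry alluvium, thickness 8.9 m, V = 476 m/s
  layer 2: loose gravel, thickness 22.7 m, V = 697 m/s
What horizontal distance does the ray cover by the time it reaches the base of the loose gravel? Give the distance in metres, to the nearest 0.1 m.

p = sin θ₁/V₁ = sin 30.7°/476 = 1.0726e-03 s/m is conserved through the stack.
Layer 1: θ = 30.70°; offset = 8.9·tan 30.70° = 5.284 m.
Layer 2: sin θ = p·697 = 0.7476 → θ = 48.38°; offset = 22.7·tan 48.38° = 25.551 m.
Total horizontal offset = 30.835 m.

30.8 m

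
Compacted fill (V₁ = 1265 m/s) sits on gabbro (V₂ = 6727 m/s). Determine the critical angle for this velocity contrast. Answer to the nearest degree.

Critical incidence: sin θ_c = V₁/V₂ = 1265/6727 = 0.1880.
θ_c = arcsin 0.1880 = 10.84°.

11°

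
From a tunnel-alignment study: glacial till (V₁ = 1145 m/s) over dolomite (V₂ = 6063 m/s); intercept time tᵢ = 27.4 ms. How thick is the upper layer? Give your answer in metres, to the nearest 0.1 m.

h = tᵢ·V₁·V₂ / (2·√(V₂²−V₁²)).
√(V₂²−V₁²) = √(6063² − 1145²) = 5953.9 m/s.
h = 0.0274 s × 1145 × 6063 / (2 × 5953.9) = 15.97 m.

16.0 m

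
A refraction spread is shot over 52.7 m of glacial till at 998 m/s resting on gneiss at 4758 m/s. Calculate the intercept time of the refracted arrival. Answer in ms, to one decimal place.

103.3 ms

θ_c = arcsin(V₁/V₂) = arcsin(998/4758) = 12.11°; cos θ_c = 0.9778.
tᵢ = 2h·cos θ_c / V₁ = 2·52.7·0.9778 / 998 = 0.10326 s.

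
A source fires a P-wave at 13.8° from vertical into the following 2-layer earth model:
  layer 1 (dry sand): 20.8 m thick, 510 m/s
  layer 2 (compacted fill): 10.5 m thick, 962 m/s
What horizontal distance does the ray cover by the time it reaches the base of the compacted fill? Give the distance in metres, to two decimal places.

Apply Snell's law at each interface; in layer i the horizontal offset is hᵢ·tan θᵢ.
Layer 1: θ = 13.80°; offset = 20.8·tan 13.80° = 5.1090 m.
Layer 2: sin θ = 962·sin 13.8°/510 = 0.4499, θ = 26.74°; offset = 10.5·tan 26.74° = 5.2901 m.
Summing the layer offsets gives 10.3991 m.

10.40 m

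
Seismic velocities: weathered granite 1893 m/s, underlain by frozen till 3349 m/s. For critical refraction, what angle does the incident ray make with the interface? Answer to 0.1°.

55.6°

Critical incidence: sin θ_c = V₁/V₂ = 1893/3349 = 0.5652.
θ_c = arcsin 0.5652 = 34.42°.
Measured from the interface: 90° − 34.42° = 55.58°.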